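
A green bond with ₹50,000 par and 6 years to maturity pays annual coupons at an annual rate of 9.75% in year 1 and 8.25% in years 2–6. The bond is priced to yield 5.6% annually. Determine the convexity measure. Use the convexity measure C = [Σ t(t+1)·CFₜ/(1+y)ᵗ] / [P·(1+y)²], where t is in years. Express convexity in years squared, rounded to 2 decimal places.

With y = 0.056:
  t   CF        PV=CF/(1+0.056)^t    t·PV        t(t+1)·PV
  1     4,875.00     4,616.4773     4,616.4773       9,232.9545
  2     4,125.00     3,699.1004     7,398.2008      22,194.6023
  3     4,125.00     3,502.9360    10,508.8079      42,035.2316
  4     4,125.00     3,317.1742    13,268.6968      66,343.4842
  5     4,125.00     3,141.2635    15,706.3173      94,237.9037
  6    54,125.00    39,031.4244   234,188.5462   1,639,319.8233
  Σ                 57,308.3756   285,687.0462   1,873,363.9995
P = 57,308.3756.
Convexity = Σ t(t+1)·PV / [P·(1+y)²] = 1,873,363.9995 / (57,308.3756 × 1.115136) = 29.31408.

29.31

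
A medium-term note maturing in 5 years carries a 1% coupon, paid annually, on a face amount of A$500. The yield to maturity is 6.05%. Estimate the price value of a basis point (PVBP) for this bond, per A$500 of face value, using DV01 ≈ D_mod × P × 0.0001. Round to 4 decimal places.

Periodic yield y = 0.0605.
  t   CF        PV=CF/(1+0.0605)^t    t·PV
  1         5.00         4.7148         4.7148
  2         5.00         4.4458         8.8916
  3         5.00         4.1922        12.5765
  4         5.00         3.9530        15.8120
  5       505.00       376.4766     1,882.3831
  Σ                    393.7823     1,924.3779
P = 393.7823; D_Mac = 4.88691 yrs; D_mod = 4.60812 yrs.
DV01 ≈ 4.60812 × 393.7823 × 0.0001 = 0.181459.

A$0.1815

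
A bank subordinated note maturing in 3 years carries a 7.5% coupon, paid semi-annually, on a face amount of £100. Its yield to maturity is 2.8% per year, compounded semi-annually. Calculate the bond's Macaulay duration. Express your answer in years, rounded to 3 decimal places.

2.760 years

Periodic yield y = 0.014. Discount each cash flow and weight by its period:
  t   CF        PV=CF/(1+0.014)^t    t·PV
  1         3.75         3.6982         3.6982
  2         3.75         3.6472         7.2943
  3         3.75         3.5968        10.7904
  4         3.75         3.5471        14.1886
  5         3.75         3.4982        17.4909
  6       103.75        95.4466       572.6795
  Σ                    113.4341       626.1419
Price P = Σ PV = 113.4341.
Macaulay duration = Σ(t·PV) / P = 626.1419 / 113.4341 = 5.51987 half-year periods.
In years: 5.51987 / 2 = 2.75994 years.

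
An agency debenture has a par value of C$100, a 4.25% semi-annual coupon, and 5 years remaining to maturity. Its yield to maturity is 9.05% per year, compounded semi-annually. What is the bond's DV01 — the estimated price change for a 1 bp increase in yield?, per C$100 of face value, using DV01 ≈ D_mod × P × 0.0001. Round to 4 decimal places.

Periodic yield y = 0.04525.
  t   CF        PV=CF/(1+0.04525)^t    t·PV
  1        2.125         2.0330         2.0330
  2        2.125         1.9450         3.8900
  3        2.125         1.8608         5.5824
  4        2.125         1.7802         7.1210
  5        2.125         1.7032         8.5159
  6        2.125         1.6294         9.7766
  7        2.125         1.5589        10.9123
  8        2.125         1.4914        11.9313
  9        2.125         1.4268        12.8416
  10     102.125        65.6040       656.0400
  Σ                     81.0328       728.6440
P = 81.0328; D_Mac = 8.99196 half-year periods = 4.49598 yrs; D_mod = 4.30135 yrs.
DV01 ≈ 4.30135 × 81.0328 × 0.0001 = 0.034855.

C$0.0349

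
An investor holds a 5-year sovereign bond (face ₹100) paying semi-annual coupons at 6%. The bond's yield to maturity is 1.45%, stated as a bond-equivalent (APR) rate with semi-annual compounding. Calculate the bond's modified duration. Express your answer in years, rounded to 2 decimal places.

4.43 years

Periodic yield y = 0.00725. First find Macaulay duration:
  t   CF        PV=CF/(1+0.00725)^t    t·PV
  1         3.00         2.9784         2.9784
  2         3.00         2.9570         5.9139
  3         3.00         2.9357         8.8071
  4         3.00         2.9146        11.6582
  5         3.00         2.8936        14.4679
  6         3.00         2.8727        17.2365
  7         3.00         2.8521        19.9645
  8         3.00         2.8315        22.6523
  9         3.00         2.8112        25.3005
  10      103.00        95.8218       958.2183
  Σ                    121.8685     1,087.1976
P = 121.8685; Macaulay duration = 1,087.1976 / 121.8685 = 8.92107 half-year periods = 4.46053 years.
Modified duration = D_Mac / (1 + y) = 4.46053 / 1.00725 = 4.42843 years.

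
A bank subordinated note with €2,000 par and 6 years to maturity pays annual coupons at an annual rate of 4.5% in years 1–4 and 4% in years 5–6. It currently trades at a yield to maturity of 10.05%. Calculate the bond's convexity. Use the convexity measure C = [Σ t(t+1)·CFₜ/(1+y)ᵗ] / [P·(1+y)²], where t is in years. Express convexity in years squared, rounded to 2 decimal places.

With y = 0.1005:
  t   CF        PV=CF/(1+0.1005)^t    t·PV        t(t+1)·PV
  1        90.00        81.7810        81.7810         163.5620
  2        90.00        74.3126       148.6252         445.8756
  3        90.00        67.5262       202.5786         810.3145
  4        90.00        61.3596       245.4383       1,227.1914
  5        80.00        49.5610       247.8048       1,486.8289
  6     2,080.00     1,170.9088     7,025.4525      49,178.1677
  Σ                  1,505.4491     7,951.6805      53,311.9402
P = 1,505.4491.
Convexity = Σ t(t+1)·PV / [P·(1+y)²] = 53,311.9402 / (1,505.4491 × 1.211100) = 29.24006.

29.24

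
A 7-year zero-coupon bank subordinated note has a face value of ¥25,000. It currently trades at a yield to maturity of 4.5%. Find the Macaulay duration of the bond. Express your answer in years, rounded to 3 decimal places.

A zero-coupon bond has a single cash flow at maturity, so its Macaulay duration equals its maturity: 7 years.

7.000 years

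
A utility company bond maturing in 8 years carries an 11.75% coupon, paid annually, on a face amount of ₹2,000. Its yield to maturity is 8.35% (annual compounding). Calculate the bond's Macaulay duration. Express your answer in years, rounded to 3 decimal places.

5.811 years

Periodic yield y = 0.0835. Discount each cash flow and weight by its year:
  t   CF        PV=CF/(1+0.0835)^t    t·PV
  1       235.00       216.8897       216.8897
  2       235.00       200.1751       400.3502
  3       235.00       184.7486       554.2457
  4       235.00       170.5109       682.0437
  5       235.00       157.3705       786.8524
  6       235.00       145.2427       871.4563
  7       235.00       134.0496       938.3470
  8     2,235.00     1,176.6470     9,413.1762
  Σ                  2,385.6341    13,863.3613
Price P = Σ PV = 2,385.6341.
Macaulay duration = Σ(t·PV) / P = 13,863.3613 / 2,385.6341 = 5.81119 years.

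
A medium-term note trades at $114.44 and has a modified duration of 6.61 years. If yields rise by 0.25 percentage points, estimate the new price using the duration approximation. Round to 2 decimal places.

Duration approximation: ΔP/P ≈ -D_mod · Δy = -6.61 × (+0.0025) = -0.016525.
New price ≈ 114.44 × (1 - 0.016525) = 112.548879.

$112.55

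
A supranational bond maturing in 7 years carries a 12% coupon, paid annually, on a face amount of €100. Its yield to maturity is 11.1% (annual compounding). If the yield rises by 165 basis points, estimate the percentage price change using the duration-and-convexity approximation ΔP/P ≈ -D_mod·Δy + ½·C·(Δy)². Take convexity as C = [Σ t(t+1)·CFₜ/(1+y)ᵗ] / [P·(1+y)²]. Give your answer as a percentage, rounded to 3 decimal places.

-7.247%

With y = 0.111:
  t   CF        PV=CF/(1+0.111)^t    t·PV        t(t+1)·PV
  1        12.00        10.8011        10.8011          21.6022
  2        12.00         9.7219        19.4439          58.3317
  3        12.00         8.7506        26.2519         105.0075
  4        12.00         7.8764        31.5054         157.5270
  5        12.00         7.0894        35.4471         212.6827
  6        12.00         6.3811        38.2867         268.0070
  7       112.00        53.6068       375.2474       3,001.9789
  Σ                    104.2273       536.9834       3,825.1370
P = 104.2273; D_Mac = 5.15204 yrs; D_mod = 4.63730 yrs; C = 29.73291.
Duration effect: -4.63730 × (+0.0165) = -0.076515
Convexity effect: 0.5 × 29.73291 × (0.0165)² = +0.0040474
ΔP/P ≈ -0.076515 + 0.0040474 = -0.072468 = -7.2468%.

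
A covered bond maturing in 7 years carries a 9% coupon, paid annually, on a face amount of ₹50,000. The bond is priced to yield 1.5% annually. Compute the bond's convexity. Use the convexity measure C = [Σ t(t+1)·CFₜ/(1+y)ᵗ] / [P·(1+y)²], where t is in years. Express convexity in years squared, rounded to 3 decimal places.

41.812

With y = 0.015:
  t   CF        PV=CF/(1+0.015)^t    t·PV        t(t+1)·PV
  1     4,500.00     4,433.4975     4,433.4975       8,866.9951
  2     4,500.00     4,367.9779     8,735.9557      26,207.8672
  3     4,500.00     4,303.4265    12,910.2794      51,641.1177
  4     4,500.00     4,239.8290    16,959.3161      84,796.5807
  5     4,500.00     4,177.1715    20,885.8573     125,315.1439
  6     4,500.00     4,115.4399    24,692.6392     172,848.4744
  7    54,500.00    49,105.9601   343,741.7206   2,749,933.7651
  Σ                 74,743.3023   432,359.2660   3,219,609.9441
P = 74,743.3023.
Convexity = Σ t(t+1)·PV / [P·(1+y)²] = 3,219,609.9441 / (74,743.3023 × 1.030225) = 41.81180.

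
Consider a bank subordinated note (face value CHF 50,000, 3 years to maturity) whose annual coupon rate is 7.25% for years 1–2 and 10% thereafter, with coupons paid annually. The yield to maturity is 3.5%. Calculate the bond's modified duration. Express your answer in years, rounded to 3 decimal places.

2.721 years

Periodic yield y = 0.035. First find Macaulay duration:
  t   CF        PV=CF/(1+0.035)^t    t·PV
  1     3,625.00     3,502.4155     3,502.4155
  2     3,625.00     3,383.9763     6,767.9526
  3    55,000.00    49,606.8488   148,820.5464
  Σ                 56,493.2406   159,090.9145
P = 56,493.2406; Macaulay duration = 159,090.9145 / 56,493.2406 = 2.81611 years.
Modified duration = D_Mac / (1 + y) = 2.81611 / 1.035 = 2.72087 years.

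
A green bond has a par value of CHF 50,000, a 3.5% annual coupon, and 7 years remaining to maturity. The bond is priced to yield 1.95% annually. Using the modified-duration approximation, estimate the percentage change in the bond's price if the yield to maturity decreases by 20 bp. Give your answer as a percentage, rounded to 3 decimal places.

Periodic yield y = 0.0195. Modified duration first:
  t   CF        PV=CF/(1+0.0195)^t    t·PV
  1     1,750.00     1,716.5277     1,716.5277
  2     1,750.00     1,683.6956     3,367.3913
  3     1,750.00     1,651.4916     4,954.4747
  4     1,750.00     1,619.9034     6,479.6138
  5     1,750.00     1,588.9195     7,944.5976
  6     1,750.00     1,558.5282     9,351.1693
  7    51,750.00    45,206.3812   316,444.6687
  Σ                 55,025.4473   350,258.4430
P = 55,025.4473; D_Mac = 6.36539 yrs; D_mod = 6.36539/(1+0.0195) = 6.24364 yrs.
ΔP/P ≈ -D_mod · Δy = -6.24364 × (-0.002) = +0.012487 = +1.2487%.

+1.249%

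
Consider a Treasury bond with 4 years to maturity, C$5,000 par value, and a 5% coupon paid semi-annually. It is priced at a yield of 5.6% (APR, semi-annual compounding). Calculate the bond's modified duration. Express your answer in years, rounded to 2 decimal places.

Periodic yield y = 0.028. First find Macaulay duration:
  t   CF        PV=CF/(1+0.028)^t    t·PV
  1       125.00       121.5953       121.5953
  2       125.00       118.2834       236.5668
  3       125.00       115.0617       345.1850
  4       125.00       111.9277       447.7108
  5       125.00       108.8791       544.3954
  6       125.00       105.9135       635.4810
  7       125.00       103.0287       721.2009
  8     5,125.00     4,109.1212    32,872.9697
  Σ                  4,893.8106    35,925.1049
P = 4,893.8106; Macaulay duration = 35,925.1049 / 4,893.8106 = 7.34093 half-year periods = 3.67046 years.
Modified duration = D_Mac / (1 + y) = 3.67046 / 1.028 = 3.57049 years.

3.57 years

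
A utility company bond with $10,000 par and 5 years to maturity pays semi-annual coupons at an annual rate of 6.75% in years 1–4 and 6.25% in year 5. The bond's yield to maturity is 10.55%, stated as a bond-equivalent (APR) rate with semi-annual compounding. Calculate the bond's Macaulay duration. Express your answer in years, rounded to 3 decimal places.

4.258 years

Periodic yield y = 0.05275. Discount each cash flow and weight by its period:
  t   CF        PV=CF/(1+0.05275)^t    t·PV
  1       337.50       320.5889       320.5889
  2       337.50       304.5252       609.0505
  3       337.50       289.2664       867.7993
  4       337.50       274.7722     1,099.0888
  5       337.50       261.0042     1,305.0211
  6       337.50       247.9261     1,487.5567
  7       337.50       235.5033     1,648.5232
  8       337.50       223.7030     1,789.6239
  9       312.50       196.7536     1,770.7827
  10   10,312.50     6,167.5327    61,675.3270
  Σ                  8,521.5757    72,573.3620
Price P = Σ PV = 8,521.5757.
Macaulay duration = Σ(t·PV) / P = 72,573.3620 / 8,521.5757 = 8.51643 half-year periods.
In years: 8.51643 / 2 = 4.25821 years.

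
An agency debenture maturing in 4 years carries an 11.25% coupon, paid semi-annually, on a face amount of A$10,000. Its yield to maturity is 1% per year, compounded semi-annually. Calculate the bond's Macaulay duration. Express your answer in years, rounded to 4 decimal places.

3.4462 years

Periodic yield y = 0.005. Discount each cash flow and weight by its period:
  t   CF        PV=CF/(1+0.005)^t    t·PV
  1       562.50       559.7015       559.7015
  2       562.50       556.9169     1,113.8338
  3       562.50       554.1462     1,662.4385
  4       562.50       551.3892     2,205.5569
  5       562.50       548.6460     2,743.2300
  6       562.50       545.9164     3,275.4985
  7       562.50       543.2004     3,802.4029
  8    10,562.50    10,149.3500    81,194.7997
  Σ                 14,009.2666    96,557.4619
Price P = Σ PV = 14,009.2666.
Macaulay duration = Σ(t·PV) / P = 96,557.4619 / 14,009.2666 = 6.89240 half-year periods.
In years: 6.89240 / 2 = 3.44620 years.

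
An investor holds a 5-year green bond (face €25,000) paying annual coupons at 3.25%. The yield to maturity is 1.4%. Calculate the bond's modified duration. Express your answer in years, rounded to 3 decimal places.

Periodic yield y = 0.014. First find Macaulay duration:
  t   CF        PV=CF/(1+0.014)^t    t·PV
  1       812.50       801.2821       801.2821
  2       812.50       790.2190     1,580.4380
  3       812.50       779.3087     2,337.9260
  4       812.50       768.5490     3,074.1959
  5    25,812.50    24,079.1024   120,395.5121
  Σ                 27,218.4611   128,189.3540
P = 27,218.4611; Macaulay duration = 128,189.3540 / 27,218.4611 = 4.70965 years.
Modified duration = D_Mac / (1 + y) = 4.70965 / 1.014 = 4.64462 years.

4.645 years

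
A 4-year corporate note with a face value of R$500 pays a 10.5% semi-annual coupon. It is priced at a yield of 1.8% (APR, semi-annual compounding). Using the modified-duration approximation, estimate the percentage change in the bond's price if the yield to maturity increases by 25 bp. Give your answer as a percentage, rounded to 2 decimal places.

-0.86%

Periodic yield y = 0.009. Modified duration first:
  t   CF        PV=CF/(1+0.009)^t    t·PV
  1        26.25        26.0159        26.0159
  2        26.25        25.7838        51.5676
  3        26.25        25.5538        76.6615
  4        26.25        25.3259       101.3035
  5        26.25        25.1000       125.4999
  6        26.25        24.8761       149.2566
  7        26.25        24.6542       172.5795
  8       526.25       489.8496     3,918.7970
  Σ                    667.1593     4,621.6815
P = 667.1593; D_Mac = 6.92740 half-year periods = 3.46370 yrs; D_mod = 3.46370/(1+0.009) = 3.43281 yrs.
ΔP/P ≈ -D_mod · Δy = -3.43281 × (+0.0025) = -0.008582 = -0.8582%.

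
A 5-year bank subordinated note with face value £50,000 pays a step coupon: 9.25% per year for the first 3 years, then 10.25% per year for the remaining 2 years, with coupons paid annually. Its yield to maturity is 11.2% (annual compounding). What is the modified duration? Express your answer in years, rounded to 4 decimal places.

3.7711 years

Periodic yield y = 0.112. First find Macaulay duration:
  t   CF        PV=CF/(1+0.112)^t    t·PV
  1     4,625.00     4,159.1727     4,159.1727
  2     4,625.00     3,740.2632     7,480.5264
  3     4,625.00     3,363.5460    10,090.6381
  4     5,125.00     3,351.7739    13,407.0958
  5    55,125.00    32,420.8701   162,104.3505
  Σ                 47,035.6259   197,241.7835
P = 47,035.6259; Macaulay duration = 197,241.7835 / 47,035.6259 = 4.19346 years.
Modified duration = D_Mac / (1 + y) = 4.19346 / 1.112 = 3.77109 years.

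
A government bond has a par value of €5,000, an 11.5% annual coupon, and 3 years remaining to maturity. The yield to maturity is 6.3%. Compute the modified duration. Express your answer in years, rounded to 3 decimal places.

2.559 years

Periodic yield y = 0.063. First find Macaulay duration:
  t   CF        PV=CF/(1+0.063)^t    t·PV
  1       575.00       540.9219       540.9219
  2       575.00       508.8635     1,017.7270
  3     5,575.00     4,641.3581    13,924.0743
  Σ                  5,691.1435    15,482.7233
P = 5,691.1435; Macaulay duration = 15,482.7233 / 5,691.1435 = 2.72049 years.
Modified duration = D_Mac / (1 + y) = 2.72049 / 1.063 = 2.55926 years.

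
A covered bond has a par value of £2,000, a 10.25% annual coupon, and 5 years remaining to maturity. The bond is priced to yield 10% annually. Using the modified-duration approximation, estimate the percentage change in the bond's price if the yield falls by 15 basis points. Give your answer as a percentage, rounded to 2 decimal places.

Periodic yield y = 0.1. Modified duration first:
  t   CF        PV=CF/(1+0.1)^t    t·PV
  1       205.00       186.3636       186.3636
  2       205.00       169.4215       338.8430
  3       205.00       154.0195       462.0586
  4       205.00       140.0178       560.0710
  5     2,205.00     1,369.1315     6,845.6576
  Σ                  2,018.9539     8,392.9938
P = 2,018.9539; D_Mac = 4.15710 yrs; D_mod = 4.15710/(1+0.1) = 3.77918 yrs.
ΔP/P ≈ -D_mod · Δy = -3.77918 × (-0.0015) = +0.005669 = +0.5669%.

+0.57%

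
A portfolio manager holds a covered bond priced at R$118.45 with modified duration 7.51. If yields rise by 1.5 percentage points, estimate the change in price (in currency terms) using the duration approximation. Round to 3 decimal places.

Duration approximation: ΔP/P ≈ -D_mod · Δy = -7.51 × (+0.015) = -0.112650.
ΔP ≈ 118.45 × (-0.112650) = -13.3433925.

-R$13.343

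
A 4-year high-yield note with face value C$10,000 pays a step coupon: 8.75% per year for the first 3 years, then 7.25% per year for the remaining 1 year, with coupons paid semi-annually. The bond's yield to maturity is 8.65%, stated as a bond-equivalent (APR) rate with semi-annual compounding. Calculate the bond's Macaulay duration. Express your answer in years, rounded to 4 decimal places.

Periodic yield y = 0.04325. Discount each cash flow and weight by its period:
  t   CF        PV=CF/(1+0.04325)^t    t·PV
  1       437.50       419.3626       419.3626
  2       437.50       401.9771       803.9541
  3       437.50       385.3123     1,155.9369
  4       437.50       369.3384     1,477.3537
  5       437.50       354.0268     1,770.1338
  6       437.50       339.3499     2,036.0993
  7       362.50       269.5189     1,886.6324
  8    10,362.50     7,385.1173    59,080.9382
  Σ                  9,924.0032    68,630.4110
Price P = Σ PV = 9,924.0032.
Macaulay duration = Σ(t·PV) / P = 68,630.4110 / 9,924.0032 = 6.91560 half-year periods.
In years: 6.91560 / 2 = 3.45780 years.

3.4578 years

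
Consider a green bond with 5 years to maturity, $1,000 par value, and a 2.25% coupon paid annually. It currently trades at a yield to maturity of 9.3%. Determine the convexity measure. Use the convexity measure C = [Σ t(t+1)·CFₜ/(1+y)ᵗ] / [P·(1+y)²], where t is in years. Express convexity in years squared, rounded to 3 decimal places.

With y = 0.093:
  t   CF        PV=CF/(1+0.093)^t    t·PV        t(t+1)·PV
  1        22.50        20.5855        20.5855          41.1711
  2        22.50        18.8340        37.6680         113.0039
  3        22.50        17.2315        51.6944         206.7775
  4        22.50        15.7653        63.0611         315.3057
  5     1,022.50       655.4846     3,277.4231      19,664.5386
  Σ                    727.9009     3,450.4321      20,340.7969
P = 727.9009.
Convexity = Σ t(t+1)·PV / [P·(1+y)²] = 20,340.7969 / (727.9009 × 1.194649) = 23.39136.

23.391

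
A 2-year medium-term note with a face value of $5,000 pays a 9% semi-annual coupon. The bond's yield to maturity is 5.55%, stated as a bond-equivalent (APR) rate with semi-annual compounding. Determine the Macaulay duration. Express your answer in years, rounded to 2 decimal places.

1.88 years

Periodic yield y = 0.02775. Discount each cash flow and weight by its period:
  t   CF        PV=CF/(1+0.02775)^t    t·PV
  1       225.00       218.9248       218.9248
  2       225.00       213.0137       426.0274
  3       225.00       207.2622       621.7865
  4     5,225.00     4,683.1315    18,732.5260
  Σ                  5,322.3322    19,999.2648
Price P = Σ PV = 5,322.3322.
Macaulay duration = Σ(t·PV) / P = 19,999.2648 / 5,322.3322 = 3.75761 half-year periods.
In years: 3.75761 / 2 = 1.87881 years.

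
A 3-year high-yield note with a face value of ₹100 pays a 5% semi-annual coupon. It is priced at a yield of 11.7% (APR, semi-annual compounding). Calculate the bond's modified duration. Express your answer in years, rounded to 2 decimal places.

2.65 years

Periodic yield y = 0.0585. First find Macaulay duration:
  t   CF        PV=CF/(1+0.0585)^t    t·PV
  1         2.50         2.3618         2.3618
  2         2.50         2.2313         4.4626
  3         2.50         2.1080         6.3240
  4         2.50         1.9915         7.9659
  5         2.50         1.8814         9.4071
  6       102.50        72.8750       437.2501
  Σ                     83.4490       467.7715
P = 83.4490; Macaulay duration = 467.7715 / 83.4490 = 5.60548 half-year periods = 2.80274 years.
Modified duration = D_Mac / (1 + y) = 2.80274 / 1.0585 = 2.64784 years.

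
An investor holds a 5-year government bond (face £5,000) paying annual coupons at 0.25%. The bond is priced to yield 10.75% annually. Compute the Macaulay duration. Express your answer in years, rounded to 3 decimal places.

4.966 years

Periodic yield y = 0.1075. Discount each cash flow and weight by its year:
  t   CF        PV=CF/(1+0.1075)^t    t·PV
  1        12.50        11.2867        11.2867
  2        12.50        10.1911        20.3823
  3        12.50         9.2019        27.6058
  4        12.50         8.3087        33.2350
  5     5,012.50     3,008.4009    15,042.0045
  Σ                  3,047.3894    15,134.5142
Price P = Σ PV = 3,047.3894.
Macaulay duration = Σ(t·PV) / P = 15,134.5142 / 3,047.3894 = 4.96639 years.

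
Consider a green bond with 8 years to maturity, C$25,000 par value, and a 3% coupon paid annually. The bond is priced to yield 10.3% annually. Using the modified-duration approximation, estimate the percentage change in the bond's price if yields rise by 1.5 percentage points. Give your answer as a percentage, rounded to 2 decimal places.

-9.48%

Periodic yield y = 0.103. Modified duration first:
  t   CF        PV=CF/(1+0.103)^t    t·PV
  1       750.00       679.9637       679.9637
  2       750.00       616.4676     1,232.9352
  3       750.00       558.9008     1,676.7024
  4       750.00       506.7097     2,026.8388
  5       750.00       459.3923     2,296.9614
  6       750.00       416.4935     2,498.9608
  7       750.00       377.6006     2,643.2042
  8    25,750.00    11,753.6603    94,029.2822
  Σ                 15,369.1884   107,084.8487
P = 15,369.1884; D_Mac = 6.96750 yrs; D_mod = 6.96750/(1+0.103) = 6.31686 yrs.
ΔP/P ≈ -D_mod · Δy = -6.31686 × (+0.015) = -0.094753 = -9.4753%.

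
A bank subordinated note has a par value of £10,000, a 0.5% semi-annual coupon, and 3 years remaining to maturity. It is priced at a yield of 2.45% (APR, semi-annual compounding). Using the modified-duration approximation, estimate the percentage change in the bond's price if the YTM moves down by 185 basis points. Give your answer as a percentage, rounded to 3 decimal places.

Periodic yield y = 0.01225. Modified duration first:
  t   CF        PV=CF/(1+0.01225)^t    t·PV
  1        25.00        24.6975        24.6975
  2        25.00        24.3986        48.7971
  3        25.00        24.1033        72.3099
  4        25.00        23.8116        95.2465
  5        25.00        23.5235       117.6173
  6    10,025.00     9,318.7502    55,912.5010
  Σ                  9,439.2846    56,271.1693
P = 9,439.2846; D_Mac = 5.96138 half-year periods = 2.98069 yrs; D_mod = 2.98069/(1+0.01225) = 2.94462 yrs.
ΔP/P ≈ -D_mod · Δy = -2.94462 × (-0.0185) = +0.054475 = +5.4475%.

+5.448%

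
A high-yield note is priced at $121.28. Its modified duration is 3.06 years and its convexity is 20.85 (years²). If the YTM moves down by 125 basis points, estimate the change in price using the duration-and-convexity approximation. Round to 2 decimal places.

Duration effect: -D_mod·Δy = -3.06 × (-0.0125) = +0.038250
Convexity effect: ½·C·(Δy)² = 0.5 × 20.85 × (-0.0125)² = +0.00162890625
ΔP/P ≈ +0.038250 + 0.00162890625 = +0.03987890625
ΔP ≈ 121.28 × (+0.03987890625) = +4.83651375.

+$4.84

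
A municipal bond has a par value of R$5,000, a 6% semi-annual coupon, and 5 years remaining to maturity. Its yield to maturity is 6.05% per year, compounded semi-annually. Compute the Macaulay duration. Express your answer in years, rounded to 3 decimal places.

Periodic yield y = 0.03025. Discount each cash flow and weight by its period:
  t   CF        PV=CF/(1+0.03025)^t    t·PV
  1       150.00       145.5957       145.5957
  2       150.00       141.3208       282.6416
  3       150.00       137.1713       411.5140
  4       150.00       133.1437       532.5750
  5       150.00       129.2344       646.1720
  6       150.00       125.4398       752.6391
  7       150.00       121.7567       852.2970
  8       150.00       118.1817       945.4537
  9       150.00       114.7117     1,032.4051
  10    5,150.00     3,822.7949    38,227.9489
  Σ                  4,989.3508    43,829.2421
Price P = Σ PV = 4,989.3508.
Macaulay duration = Σ(t·PV) / P = 43,829.2421 / 4,989.3508 = 8.78456 half-year periods.
In years: 8.78456 / 2 = 4.39228 years.

4.392 years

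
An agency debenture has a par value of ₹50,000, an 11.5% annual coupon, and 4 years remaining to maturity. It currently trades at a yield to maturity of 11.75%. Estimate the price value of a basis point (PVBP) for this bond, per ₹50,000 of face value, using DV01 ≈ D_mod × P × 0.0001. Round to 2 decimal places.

Periodic yield y = 0.1175.
  t   CF        PV=CF/(1+0.1175)^t    t·PV
  1     5,750.00     5,145.4139     5,145.4139
  2     5,750.00     4,604.3972     9,208.7944
  3     5,750.00     4,120.2660    12,360.7979
  4    55,750.00    35,748.2465   142,992.9862
  Σ                 49,618.3236   169,707.9923
P = 49,618.3236; D_Mac = 3.42027 yrs; D_mod = 3.06064 yrs.
DV01 ≈ 3.06064 × 49,618.3236 × 0.0001 = 15.186398.

₹15.19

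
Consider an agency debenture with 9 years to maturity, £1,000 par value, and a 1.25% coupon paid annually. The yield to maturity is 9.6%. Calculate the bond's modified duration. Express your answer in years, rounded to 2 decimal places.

7.61 years

Periodic yield y = 0.096. First find Macaulay duration:
  t   CF        PV=CF/(1+0.096)^t    t·PV
  1        12.50        11.4051        11.4051
  2        12.50        10.4061        20.8122
  3        12.50         9.4946        28.4839
  4        12.50         8.6630        34.6520
  5        12.50         7.9042        39.5209
  6        12.50         7.2119        43.2711
  7        12.50         6.5802        46.0611
  8        12.50         6.0038        48.0303
  9     1,012.50       443.7108     3,993.3976
  Σ                    511.3797     4,265.6343
P = 511.3797; Macaulay duration = 4,265.6343 / 511.3797 = 8.34142 years.
Modified duration = D_Mac / (1 + y) = 8.34142 / 1.096 = 7.61079 years.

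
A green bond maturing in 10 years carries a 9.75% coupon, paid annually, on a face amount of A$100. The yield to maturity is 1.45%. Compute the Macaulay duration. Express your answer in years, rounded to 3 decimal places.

Periodic yield y = 0.0145. Discount each cash flow and weight by its year:
  t   CF        PV=CF/(1+0.0145)^t    t·PV
  1         9.75         9.6106         9.6106
  2         9.75         9.4733        18.9466
  3         9.75         9.3379        28.0137
  4         9.75         9.2044        36.8177
  5         9.75         9.0729        45.3643
  6         9.75         8.9432        53.6591
  7         9.75         8.8154        61.7075
  8         9.75         8.6894        69.5149
  9         9.75         8.5652        77.0866
  10      109.75        95.0351       950.3510
  Σ                    176.7473     1,351.0720
Price P = Σ PV = 176.7473.
Macaulay duration = Σ(t·PV) / P = 1,351.0720 / 176.7473 = 7.64409 years.

7.644 years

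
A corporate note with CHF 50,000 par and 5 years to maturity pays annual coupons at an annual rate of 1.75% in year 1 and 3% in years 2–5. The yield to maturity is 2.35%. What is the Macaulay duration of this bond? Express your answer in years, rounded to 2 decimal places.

4.77 years

Periodic yield y = 0.0235. Discount each cash flow and weight by its year:
  t   CF        PV=CF/(1+0.0235)^t    t·PV
  1       875.00       854.9096       854.9096
  2     1,500.00     1,431.9095     2,863.8190
  3     1,500.00     1,399.0322     4,197.0967
  4     1,500.00     1,366.9098     5,467.6394
  5    51,500.00    45,853.0252   229,265.1260
  Σ                 50,905.7864   242,648.5907
Price P = Σ PV = 50,905.7864.
Macaulay duration = Σ(t·PV) / P = 242,648.5907 / 50,905.7864 = 4.76662 years.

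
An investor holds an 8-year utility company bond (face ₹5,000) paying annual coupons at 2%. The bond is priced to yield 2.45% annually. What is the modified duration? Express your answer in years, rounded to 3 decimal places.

Periodic yield y = 0.0245. First find Macaulay duration:
  t   CF        PV=CF/(1+0.0245)^t    t·PV
  1       100.00        97.6086        97.6086
  2       100.00        95.2744       190.5487
  3       100.00        92.9960       278.9879
  4       100.00        90.7721       363.0882
  5       100.00        88.6013       443.0066
  6       100.00        86.4825       518.8950
  7       100.00        84.4143       590.9004
  8     5,100.00     4,202.1783    33,617.4263
  Σ                  4,838.3274    36,100.4617
P = 4,838.3274; Macaulay duration = 36,100.4617 / 4,838.3274 = 7.46135 years.
Modified duration = D_Mac / (1 + y) = 7.46135 / 1.0245 = 7.28292 years.

7.283 years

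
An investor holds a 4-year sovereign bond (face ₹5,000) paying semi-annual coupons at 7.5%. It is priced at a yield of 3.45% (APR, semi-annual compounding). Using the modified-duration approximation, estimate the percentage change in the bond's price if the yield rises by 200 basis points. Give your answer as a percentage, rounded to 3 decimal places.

Periodic yield y = 0.01725. Modified duration first:
  t   CF        PV=CF/(1+0.01725)^t    t·PV
  1       187.50       184.3205       184.3205
  2       187.50       181.1949       362.3897
  3       187.50       178.1223       534.3668
  4       187.50       175.1017       700.4070
  5       187.50       172.1325       860.6623
  6       187.50       169.2135     1,015.2812
  7       187.50       166.3441     1,164.4086
  8     5,187.50     4,524.1451    36,193.1605
  Σ                  5,750.5745    41,014.9965
P = 5,750.5745; D_Mac = 7.13233 half-year periods = 3.56617 yrs; D_mod = 3.56617/(1+0.01725) = 3.50569 yrs.
ΔP/P ≈ -D_mod · Δy = -3.50569 × (+0.02) = -0.070114 = -7.0114%.

-7.011%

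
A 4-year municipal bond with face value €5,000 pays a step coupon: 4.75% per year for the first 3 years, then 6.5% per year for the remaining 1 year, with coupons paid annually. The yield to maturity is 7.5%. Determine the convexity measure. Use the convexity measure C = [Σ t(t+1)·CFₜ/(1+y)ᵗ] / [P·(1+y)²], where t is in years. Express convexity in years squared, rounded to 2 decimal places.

15.73

With y = 0.075:
  t   CF        PV=CF/(1+0.075)^t    t·PV        t(t+1)·PV
  1       237.50       220.9302       220.9302         441.8605
  2       237.50       205.5165       411.0330       1,233.0990
  3       237.50       191.1781       573.5344       2,294.1376
  4     5,325.00     3,987.3628    15,949.4513      79,747.2564
  Σ                  4,604.9877    17,154.9489      83,716.3535
P = 4,604.9877.
Convexity = Σ t(t+1)·PV / [P·(1+y)²] = 83,716.3535 / (4,604.9877 × 1.155625) = 15.73131.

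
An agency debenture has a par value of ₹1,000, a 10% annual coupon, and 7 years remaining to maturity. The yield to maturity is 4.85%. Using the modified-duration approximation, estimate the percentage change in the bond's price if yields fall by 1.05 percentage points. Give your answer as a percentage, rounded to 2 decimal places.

Periodic yield y = 0.0485. Modified duration first:
  t   CF        PV=CF/(1+0.0485)^t    t·PV
  1       100.00        95.3743        95.3743
  2       100.00        90.9627       181.9253
  3       100.00        86.7550       260.2651
  4       100.00        82.7420       330.9682
  5       100.00        78.9147       394.5734
  6       100.00        75.2644       451.5862
  7     1,100.00       789.6118     5,527.2827
  Σ                  1,299.6250     7,241.9753
P = 1,299.6250; D_Mac = 5.57236 yrs; D_mod = 5.57236/(1+0.0485) = 5.31460 yrs.
ΔP/P ≈ -D_mod · Δy = -5.31460 × (-0.0105) = +0.055803 = +5.5803%.

+5.58%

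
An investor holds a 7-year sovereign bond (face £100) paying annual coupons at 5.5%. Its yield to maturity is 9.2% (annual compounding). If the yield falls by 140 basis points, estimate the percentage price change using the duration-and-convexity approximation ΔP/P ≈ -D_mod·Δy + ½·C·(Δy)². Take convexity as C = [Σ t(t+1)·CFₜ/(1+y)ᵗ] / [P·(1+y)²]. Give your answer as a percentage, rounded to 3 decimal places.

+7.888%

With y = 0.092:
  t   CF        PV=CF/(1+0.092)^t    t·PV        t(t+1)·PV
  1         5.50         5.0366         5.0366          10.0733
  2         5.50         4.6123         9.2246          27.6738
  3         5.50         4.2237        12.6711          50.6846
  4         5.50         3.8679        15.4715          77.3574
  5         5.50         3.5420        17.7100         106.2602
  6         5.50         3.2436        19.4616         136.2311
  7       105.50        56.9763       398.8339       3,190.6709
  Σ                     81.5024       478.4094       3,598.9513
P = 81.5024; D_Mac = 5.86988 yrs; D_mod = 5.37535 yrs; C = 37.03057.
Duration effect: -5.37535 × (-0.014) = +0.075255
Convexity effect: 0.5 × 37.03057 × (-0.014)² = +0.0036290
ΔP/P ≈ +0.075255 + 0.0036290 = +0.078884 = +7.8884%.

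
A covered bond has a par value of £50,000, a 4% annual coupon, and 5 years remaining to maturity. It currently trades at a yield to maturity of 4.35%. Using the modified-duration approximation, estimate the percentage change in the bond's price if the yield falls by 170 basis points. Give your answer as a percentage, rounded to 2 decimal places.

Periodic yield y = 0.0435. Modified duration first:
  t   CF        PV=CF/(1+0.0435)^t    t·PV
  1     2,000.00     1,916.6267     1,916.6267
  2     2,000.00     1,836.7290     3,673.4580
  3     2,000.00     1,760.1620     5,280.4859
  4     2,000.00     1,686.7868     6,747.1470
  5    52,000.00    42,028.2277   210,141.1386
  Σ                 49,228.5322   227,758.8563
P = 49,228.5322; D_Mac = 4.62656 yrs; D_mod = 4.62656/(1+0.0435) = 4.43370 yrs.
ΔP/P ≈ -D_mod · Δy = -4.43370 × (-0.017) = +0.075373 = +7.5373%.

+7.54%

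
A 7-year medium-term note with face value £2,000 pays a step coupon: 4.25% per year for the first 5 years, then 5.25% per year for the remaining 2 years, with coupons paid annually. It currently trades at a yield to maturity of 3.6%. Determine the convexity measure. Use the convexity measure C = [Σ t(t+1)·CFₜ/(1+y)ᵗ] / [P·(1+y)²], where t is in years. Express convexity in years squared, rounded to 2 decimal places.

With y = 0.036:
  t   CF        PV=CF/(1+0.036)^t    t·PV        t(t+1)·PV
  1        85.00        82.0463        82.0463         164.0927
  2        85.00        79.1953       158.3906         475.1718
  3        85.00        76.4433       229.3300         917.3201
  4        85.00        73.7870       295.1480       1,475.7402
  5        85.00        71.2230       356.1149       2,136.6894
  6       105.00        84.9241       509.5444       3,566.8107
  7     2,105.00     1,643.3642    11,503.5491      92,028.3932
  Σ                  2,110.9832    13,134.1234     100,764.2180
P = 2,110.9832.
Convexity = Σ t(t+1)·PV / [P·(1+y)²] = 100,764.2180 / (2,110.9832 × 1.073296) = 44.47358.

44.47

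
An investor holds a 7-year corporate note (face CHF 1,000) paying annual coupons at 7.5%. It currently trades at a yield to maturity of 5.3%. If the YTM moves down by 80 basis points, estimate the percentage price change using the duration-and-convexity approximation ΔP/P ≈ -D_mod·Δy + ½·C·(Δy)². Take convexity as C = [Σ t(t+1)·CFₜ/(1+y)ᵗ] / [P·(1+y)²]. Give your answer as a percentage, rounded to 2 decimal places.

+4.51%

With y = 0.053:
  t   CF        PV=CF/(1+0.053)^t    t·PV        t(t+1)·PV
  1        75.00        71.2251        71.2251         142.4501
  2        75.00        67.6401       135.2803         405.8409
  3        75.00        64.2357       192.7070         770.8278
  4        75.00        61.0025       244.0101       1,220.0504
  5        75.00        57.9321       289.6606       1,737.9635
  6        75.00        55.0163       330.0975       2,310.6828
  7     1,075.00       748.8759     5,242.1314      41,937.0515
  Σ                  1,125.9277     6,505.1120      48,524.8671
P = 1,125.9277; D_Mac = 5.77756 yrs; D_mod = 5.48676 yrs; C = 38.86844.
Duration effect: -5.48676 × (-0.008) = +0.043894
Convexity effect: 0.5 × 38.86844 × (-0.008)² = +0.0012438
ΔP/P ≈ +0.043894 + 0.0012438 = +0.045138 = +4.5138%.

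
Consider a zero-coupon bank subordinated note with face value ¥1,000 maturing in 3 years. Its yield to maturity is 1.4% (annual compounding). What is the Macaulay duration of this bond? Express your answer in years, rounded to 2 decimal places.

A zero-coupon bond has a single cash flow at maturity, so its Macaulay duration equals its maturity: 3 years.

3.00 years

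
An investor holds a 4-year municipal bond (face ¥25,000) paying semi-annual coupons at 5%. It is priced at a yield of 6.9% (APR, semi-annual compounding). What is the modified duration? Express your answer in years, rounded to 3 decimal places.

3.539 years

Periodic yield y = 0.0345. First find Macaulay duration:
  t   CF        PV=CF/(1+0.0345)^t    t·PV
  1       625.00       604.1566       604.1566
  2       625.00       584.0083     1,168.0166
  3       625.00       564.5320     1,693.5959
  4       625.00       545.7051     2,182.8205
  5       625.00       527.5062     2,637.5308
  6       625.00       509.9141     3,059.4848
  7       625.00       492.9088     3,450.3614
  8    25,625.00    19,535.2923   156,282.3385
  Σ                 23,364.0234   171,078.3052
P = 23,364.0234; Macaulay duration = 171,078.3052 / 23,364.0234 = 7.32230 half-year periods = 3.66115 years.
Modified duration = D_Mac / (1 + y) = 3.66115 / 1.0345 = 3.53905 years.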